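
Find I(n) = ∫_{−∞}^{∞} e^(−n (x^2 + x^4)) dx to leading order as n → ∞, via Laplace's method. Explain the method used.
I(n) ~ sqrt(π/n)

φ(x) = x^2 + x^4 has its unique global minimum at x* = 0 (since φ'(x) = 2x + 4x^3 = 0 only at x = 0 for real x with both coefficients positive, and φ → ∞ as |x| → ∞). At x* = 0, φ(0) = 0 and φ''(0) = 2. Laplace's method then gives
  I(n) ~ sqrt(2π / (n · φ''(0))) · e^(−n φ(0)) = sqrt(2π / (2n)) = sqrt(π/n).
The x^4 term contributes only at subleading order (an O(1/n) relative correction).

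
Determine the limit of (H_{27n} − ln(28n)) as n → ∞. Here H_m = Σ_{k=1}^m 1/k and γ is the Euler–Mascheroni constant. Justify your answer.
lim = ln(27/28) + γ

By Euler-Maclaurin, H_m = ln m + γ + O(1/m). So
  H_{27n} − ln(28n) = ln(27n) + γ − ln(28n) + O(1/n)
                       = ln(27/28) + γ + O(1/n).
Hence the limit is ln(27/28) + γ.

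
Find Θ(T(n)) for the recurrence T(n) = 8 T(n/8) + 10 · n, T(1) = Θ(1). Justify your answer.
T(n) = Θ(n log n)

log_8 8 = 1, and f(n) = 10 · n = Θ(n^(log_8 8)). This is Case 2 of the master theorem: T(n) = Θ(f(n) · log n) = Θ(n log n).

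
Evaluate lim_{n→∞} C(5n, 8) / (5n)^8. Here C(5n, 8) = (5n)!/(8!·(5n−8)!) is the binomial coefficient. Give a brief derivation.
lim = 1/8! = 1/40320

With N = 5n → ∞: C(N, 8) / N^8 = [N(N−1)…(N−7)] / (8! · N^8) = (1/8!) · 1 · (1 − 1/(5n)) · … · (1 − 7/(5n)). Each factor → 1 as N → ∞, so the limit is 1/8! = 1/40320.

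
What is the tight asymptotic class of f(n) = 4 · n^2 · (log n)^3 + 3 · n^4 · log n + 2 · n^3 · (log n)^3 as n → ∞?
f(n) ∈ Θ(n^4 · log n)

Compare the terms by growth order. For large n, n^a · (log n)^b dominates n^a' · (log n)^b' iff a > a', or (a = a' and b > b'). Ranking the 3 terms shows the dominant one is 3 · n^4 · log n. Hence f(n) ∈ Θ(n^4 · log n).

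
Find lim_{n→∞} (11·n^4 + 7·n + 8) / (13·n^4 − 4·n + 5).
lim = 11/13

For large n the leading n^4 terms dominate both numerator and denominator. Dividing top and bottom by n^4, every other term tends to 0, leaving 11/13.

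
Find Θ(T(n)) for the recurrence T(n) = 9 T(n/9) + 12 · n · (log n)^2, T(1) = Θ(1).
T(n) = Θ(n · (log n)^3)

Here log_9 9 = 1 and f(n) = 12 · n · (log n)^2 = Θ(n^(log_9 9) · (log n)^2). This is the extended Case 2 of the master theorem (f matches the critical exponent up to log factors), giving T(n) = Θ(n^(log_9 9) · (log n)^(2+1)) = Θ(n · (log n)^3).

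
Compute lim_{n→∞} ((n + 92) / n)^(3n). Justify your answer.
lim = e^276

Rewrite as (1 + 92/n)^(3n). By the standard limit (1 + x/n)^n → e^x, we have (1 + 92/n)^n → e^92, and raising to the 3rd power gives e^276.
More precisely, ln[(1 + 92/n)^(3n)] = 3n · ln(1 + 92/n) = 3n · (92/n + O(1/n^2)) = 276 + O(1/n) → 276.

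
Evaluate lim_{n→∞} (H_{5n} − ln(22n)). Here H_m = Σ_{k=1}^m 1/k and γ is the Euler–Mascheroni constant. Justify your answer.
lim = ln(5/22) + γ

By Euler-Maclaurin, H_m = ln m + γ + O(1/m). So
  H_{5n} − ln(22n) = ln(5n) + γ − ln(22n) + O(1/n)
                       = ln(5/22) + γ + O(1/n).
Hence the limit is ln(5/22) + γ.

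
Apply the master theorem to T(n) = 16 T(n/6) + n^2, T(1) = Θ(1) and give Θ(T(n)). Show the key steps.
T(n) = Θ(n^2)

log_6 16 ≈ 1.547. f(n) = n^2 dominates n^(log_6 16) since 2 > 1.547, and the regularity condition a·f(n/b) = 16·(n/6)^2 = (16/36)·n^2 ≤ c·f(n) holds with c = 16/36 ≈ 0.444 < 1. So this is Case 3: T(n) = Θ(f(n)) = Θ(n^2).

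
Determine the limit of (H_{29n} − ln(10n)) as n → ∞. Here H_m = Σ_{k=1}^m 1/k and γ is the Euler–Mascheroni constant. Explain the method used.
lim = ln(29/10) + γ

By Euler-Maclaurin, H_m = ln m + γ + O(1/m). So
  H_{29n} − ln(10n) = ln(29n) + γ − ln(10n) + O(1/n)
                       = ln(29/10) + γ + O(1/n).
Hence the limit is ln(29/10) + γ.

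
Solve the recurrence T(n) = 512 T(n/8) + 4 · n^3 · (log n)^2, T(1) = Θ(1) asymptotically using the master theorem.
T(n) = Θ(n^3 · (log n)^3)

Here log_8 512 = 3 and f(n) = 4 · n^3 · (log n)^2 = Θ(n^(log_8 512) · (log n)^2). This is the extended Case 2 of the master theorem (f matches the critical exponent up to log factors), giving T(n) = Θ(n^(log_8 512) · (log n)^(2+1)) = Θ(n^3 · (log n)^3).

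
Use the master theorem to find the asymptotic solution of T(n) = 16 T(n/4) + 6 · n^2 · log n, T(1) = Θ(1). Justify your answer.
T(n) = Θ(n^2 · (log n)^2)

Here log_4 16 = 2 and f(n) = 6 · n^2 · log n = Θ(n^(log_4 16) · (log n)^1). This is the extended Case 2 of the master theorem (f matches the critical exponent up to log factors), giving T(n) = Θ(n^(log_4 16) · (log n)^(1+1)) = Θ(n^2 · (log n)^2).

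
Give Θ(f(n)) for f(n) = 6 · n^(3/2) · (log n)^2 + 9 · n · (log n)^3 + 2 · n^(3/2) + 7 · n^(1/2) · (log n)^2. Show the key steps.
f(n) ∈ Θ(n^(3/2) · (log n)^2)

Compare the terms by growth order. For large n, n^a · (log n)^b dominates n^a' · (log n)^b' iff a > a', or (a = a' and b > b'). Ranking the 4 terms shows the dominant one is 6 · n^(3/2) · (log n)^2. Hence f(n) ∈ Θ(n^(3/2) · (log n)^2).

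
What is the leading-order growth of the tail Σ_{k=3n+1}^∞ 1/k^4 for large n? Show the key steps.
Σ_{k>3n} 1/k^4 ~ 1/(3 · (3n)^3)

Compare to the integral: ∫_{3n}^∞ x^(−4) dx = [−x^(−3)/3]_{3n}^∞ = 1/((4−1)·(3n)^3). Euler-Maclaurin then gives
  Σ_{k>3n} 1/k^4 = ∫_{3n}^∞ dx/x^4 − 1/(2·(3n)^4) + O(1/(3n)^5).
(Equivalently this is ζ(4) − Σ_{k≤3n} 1/k^4.)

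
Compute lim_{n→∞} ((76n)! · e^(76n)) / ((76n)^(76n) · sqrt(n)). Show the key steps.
lim = sqrt(2π·76)

Stirling: (76n)! ~ sqrt(2π·76n) · (76n/e)^(76n). Hence
  (76n)! · e^(76n) / (76n)^(76n) ~ sqrt(2π·76n).
Dividing by sqrt(n): sqrt(2π·76n) / sqrt(n) = sqrt(2π·76) · n^((1−1)/2), so the limit is sqrt(2π·76).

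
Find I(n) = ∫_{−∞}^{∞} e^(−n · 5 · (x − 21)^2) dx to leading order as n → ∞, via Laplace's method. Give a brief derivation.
I(n) = sqrt(π/(5n))

Here φ(x) = 5 · (x − 21)^2 has its unique minimum at x* = 21 with φ(x*) = 0 and φ''(x*) = 10. Laplace's method gives
  I(n) ~ e^(−n φ(x*)) · sqrt(2π / (n · φ''(x*))) = sqrt(2π / (10n)) = sqrt(π/(5n)).
This is exact: substituting u = (x − 21)·sqrt(5n) gives I(n) = (1/sqrt(5n)) ∫_{−∞}^{∞} e^(−u^2) du = sqrt(π/(5n)).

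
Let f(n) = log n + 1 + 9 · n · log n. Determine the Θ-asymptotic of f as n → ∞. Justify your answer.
f(n) ∈ Θ(n · log n)

Compare the terms by growth order. For large n, n^a · (log n)^b dominates n^a' · (log n)^b' iff a > a', or (a = a' and b > b'). Ranking the 3 terms shows the dominant one is 9 · n · log n. Hence f(n) ∈ Θ(n · log n).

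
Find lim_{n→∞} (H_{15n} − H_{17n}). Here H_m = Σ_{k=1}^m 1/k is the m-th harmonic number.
lim = ln(15/17)

Euler-Maclaurin gives H_m = ln m + γ + 1/(2m) + O(1/m^2). The γ and O(1/m) terms cancel in the difference:
  H_{15n} − H_{17n} = ln(15n) − ln(17n) + O(1/n) = ln(15/17) + O(1/n).
Hence the limit is ln(15/17).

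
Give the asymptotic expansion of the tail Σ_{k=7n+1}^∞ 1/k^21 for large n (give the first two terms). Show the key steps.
Σ_{k>7n} 1/k^21 = 1/(20 · (7n)^20) − 1/(2 · (7n)^21) + O(1/(7n)^22)

Compare to the integral: ∫_{7n}^∞ x^(−21) dx = [−x^(−20)/20]_{7n}^∞ = 1/((21−1)·(7n)^20). The Euler-Maclaurin correction adds −f(7n)/2 = −1/(2·(7n)^21). Euler-Maclaurin then gives
  Σ_{k>7n} 1/k^21 = ∫_{7n}^∞ dx/x^21 − 1/(2·(7n)^21) + O(1/(7n)^22).
(Equivalently this is ζ(21) − Σ_{k≤7n} 1/k^21.)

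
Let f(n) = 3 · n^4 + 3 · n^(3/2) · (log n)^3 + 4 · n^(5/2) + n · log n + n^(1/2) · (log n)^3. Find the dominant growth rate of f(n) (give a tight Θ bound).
f(n) ∈ Θ(n^4)

Compare the terms by growth order. For large n, n^a · (log n)^b dominates n^a' · (log n)^b' iff a > a', or (a = a' and b > b'). Ranking the 5 terms shows the dominant one is 3 · n^4. Hence f(n) ∈ Θ(n^4).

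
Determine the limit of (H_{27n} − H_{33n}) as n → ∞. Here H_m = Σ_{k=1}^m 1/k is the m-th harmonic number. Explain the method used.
lim = ln(27/33) = ln(9/11)

Euler-Maclaurin gives H_m = ln m + γ + 1/(2m) + O(1/m^2). The γ and O(1/m) terms cancel in the difference:
  H_{27n} − H_{33n} = ln(27n) − ln(33n) + O(1/n) = ln(27/33) + O(1/n).
Hence the limit is ln(27/33) = ln(9/11).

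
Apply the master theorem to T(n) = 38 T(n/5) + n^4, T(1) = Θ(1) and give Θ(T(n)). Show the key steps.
T(n) = Θ(n^4)

log_5 38 ≈ 2.260. f(n) = n^4 dominates n^(log_5 38) since 4 > 2.260, and the regularity condition a·f(n/b) = 38·(n/5)^4 = (38/625)·n^4 ≤ c·f(n) holds with c = 38/625 ≈ 0.0608 < 1. So this is Case 3: T(n) = Θ(f(n)) = Θ(n^4).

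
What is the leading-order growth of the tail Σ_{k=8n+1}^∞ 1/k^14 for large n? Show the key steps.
Σ_{k>8n} 1/k^14 ~ 1/(13 · (8n)^13)

Compare to the integral: ∫_{8n}^∞ x^(−14) dx = [−x^(−13)/13]_{8n}^∞ = 1/((14−1)·(8n)^13). Euler-Maclaurin then gives
  Σ_{k>8n} 1/k^14 = ∫_{8n}^∞ dx/x^14 − 1/(2·(8n)^14) + O(1/(8n)^15).
(Equivalently this is ζ(14) − Σ_{k≤8n} 1/k^14.)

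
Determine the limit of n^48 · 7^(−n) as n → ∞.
lim = 0

Exponentials with base > 1 dominate every fixed polynomial: for any fixed c, n^c / 7^n → 0 as n → ∞ (e.g. by the ratio test, or by writing 7^n = e^(n ln 7) and noting e^(n ln 7) / n^c → ∞). Hence n^48 · 7^(−n) = n^48 / 7^n → 0.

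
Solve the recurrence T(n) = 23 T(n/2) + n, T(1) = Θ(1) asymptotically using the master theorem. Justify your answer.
T(n) = Θ(n^(log_2 23))

Master theorem: compare f(n) = n to n^(log_2 23) where log_2 23 ≈ 4.524. Since 1 < log_2 23, we have f(n) = O(n^(log_2 23 − ε)) for some ε > 0 — Case 1. Hence T(n) = Θ(n^(log_2 23)).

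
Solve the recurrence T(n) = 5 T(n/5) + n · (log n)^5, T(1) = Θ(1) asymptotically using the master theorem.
T(n) = Θ(n · (log n)^6)

Here log_5 5 = 1 and f(n) = n · (log n)^5 = Θ(n^(log_5 5) · (log n)^5). This is the extended Case 2 of the master theorem (f matches the critical exponent up to log factors), giving T(n) = Θ(n^(log_5 5) · (log n)^(5+1)) = Θ(n · (log n)^6).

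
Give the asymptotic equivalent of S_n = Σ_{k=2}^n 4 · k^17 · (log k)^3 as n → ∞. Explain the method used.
S_n ~ 2 · n^18 · (log n)^3 / 9

By integral comparison, S_n = ∫_1^n 4 · x^17 · (log x)^3 dx + O(n^17 · (log n)^3). For the integral, the leading term of ∫_1^n x^17 (log x)^3 dx is n^18/18 · (log n)^3 (by repeated integration by parts; each step lowers the log-exponent and produces a relatively O(1/log n) correction). Hence S_n ~ 2 · n^18 · (log n)^3 / 9.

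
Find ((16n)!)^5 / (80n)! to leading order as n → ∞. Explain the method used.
((16n)!)^5/(80n)! ~ ((2π·16n)^(4/2) / sqrt(5)) · 5^(−5·16n)  →  0

Write N = 16n. Stirling: N! ~ sqrt(2π N)(N/e)^N and (5N)! ~ sqrt(2π·5N)·(5N/e)^(5N).
  (N!)^5/(5N)! ~ (2π N)^(5/2) (N/e)^(5N) / [sqrt(2π·5N) (5N/e)^(5N)]
     = (2π N)^(5/2) / sqrt(2π·5N) · (N/(5N))^(5N)
     = (2π N)^((5−1)/2) / sqrt(5) · 5^(−5N).
Since 5^5 > 1, the factor 5^(−5N) decays exponentially, so the ratio → 0. Substituting N = 16n gives the stated form.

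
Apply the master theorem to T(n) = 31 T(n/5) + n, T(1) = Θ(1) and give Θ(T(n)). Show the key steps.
T(n) = Θ(n^(log_5 31))

Master theorem: compare f(n) = n to n^(log_5 31) where log_5 31 ≈ 2.134. Since 1 < log_5 31, we have f(n) = O(n^(log_5 31 − ε)) for some ε > 0 — Case 1. Hence T(n) = Θ(n^(log_5 31)).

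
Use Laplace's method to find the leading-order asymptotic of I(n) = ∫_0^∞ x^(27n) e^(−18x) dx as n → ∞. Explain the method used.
I(n) ~ (sqrt(2π·27n) / 18) · (27n/(18e))^(27n)

Write the integrand as exp(27n ln x − 18x) and set f(x) = 27n ln x − 18x. Then f'(x) = 27n/x − 18 = 0 at x* = 27n/18, and f''(x*) = −27n/x*^2 = −18^2/(27n). Laplace's method (interior maximum) gives
  I(n) ~ e^(f(x*)) · sqrt(2π / |f''(x*)|)
        = exp(27n ln(27n/18) − 27n) · sqrt(2π · 27n / 18^2)
        = (27n/18)^(27n) e^(−27n) · sqrt(2π·27n) / 18
        = (sqrt(2π·27n) / 18) · (27n/(18e))^(27n).
This matches Γ(27n+1)/18^(27n+1) with Stirling applied to Γ.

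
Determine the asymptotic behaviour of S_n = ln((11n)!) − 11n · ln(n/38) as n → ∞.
S_n ~ 11n · (ln 418 − 1) + O(ln n)

Stirling: ln((11n)!) = 11n ln(11n) − 11n + O(ln n).
  S_n = 11n ln(11n) − 11n − 11n ln(n/38) + O(ln n)
      = 11n ln(11n) − 11n ln n + 11n ln 38 − 11n + O(ln n)
      = 11n ln 11 + 11n ln 38 − 11n + O(ln n)
      = 11n (ln 418 − 1) + O(ln n).
Numerically ln(418) − 1 ≈ 5.0355.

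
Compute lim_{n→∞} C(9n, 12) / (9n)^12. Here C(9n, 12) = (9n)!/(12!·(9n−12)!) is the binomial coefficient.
lim = 1/12! = 1/479001600

With N = 9n → ∞: C(N, 12) / N^12 = [N(N−1)…(N−11)] / (12! · N^12) = (1/12!) · 1 · (1 − 1/(9n)) · … · (1 − 11/(9n)). Each factor → 1 as N → ∞, so the limit is 1/12! = 1/479001600.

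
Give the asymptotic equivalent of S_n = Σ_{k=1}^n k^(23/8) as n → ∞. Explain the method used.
S_n ~ (8/31) · n^(31/8)

Integral comparison: Σ_{k=1}^n k^(23/8) = ∫_0^n x^(23/8) dx + O(n^(23/8)). The integral is n^(1 + 23/8) / (1 + 23/8) = n^((23+8)/8) / ((23+8)/8) = (8/31) · n^(31/8).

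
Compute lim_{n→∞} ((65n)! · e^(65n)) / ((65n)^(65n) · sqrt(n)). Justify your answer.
lim = sqrt(2π·65)

Stirling: (65n)! ~ sqrt(2π·65n) · (65n/e)^(65n). Hence
  (65n)! · e^(65n) / (65n)^(65n) ~ sqrt(2π·65n).
Dividing by sqrt(n): sqrt(2π·65n) / sqrt(n) = sqrt(2π·65) · n^((1−1)/2), so the limit is sqrt(2π·65).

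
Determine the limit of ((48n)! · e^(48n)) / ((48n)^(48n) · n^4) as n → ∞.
lim = 0

Stirling: (48n)! ~ sqrt(2π·48n) · (48n/e)^(48n). Hence
  (48n)! · e^(48n) / (48n)^(48n) ~ sqrt(2π·48n).
Dividing by n^4: sqrt(2π·48n) / n^4 = sqrt(2π·48) · n^((1−8)/2), so the expression behaves like sqrt(2π·48) · n^((1−8)/2) → 0.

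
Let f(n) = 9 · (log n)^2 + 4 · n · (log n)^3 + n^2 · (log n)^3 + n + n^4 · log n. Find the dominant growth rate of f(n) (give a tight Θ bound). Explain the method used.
f(n) ∈ Θ(n^4 · log n)

Compare the terms by growth order. For large n, n^a · (log n)^b dominates n^a' · (log n)^b' iff a > a', or (a = a' and b > b'). Ranking the 5 terms shows the dominant one is n^4 · log n. Hence f(n) ∈ Θ(n^4 · log n).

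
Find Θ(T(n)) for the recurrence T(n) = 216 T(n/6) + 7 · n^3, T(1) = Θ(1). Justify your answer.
T(n) = Θ(n^3 log n)

log_6 216 = 3, and f(n) = 7 · n^3 = Θ(n^(log_6 216)). This is Case 2 of the master theorem: T(n) = Θ(f(n) · log n) = Θ(n^3 log n).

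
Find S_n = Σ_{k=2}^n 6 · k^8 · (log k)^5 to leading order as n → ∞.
S_n ~ 2 · n^9 · (log n)^5 / 3

By integral comparison, S_n = ∫_1^n 6 · x^8 · (log x)^5 dx + O(n^8 · (log n)^5). For the integral, the leading term of ∫_1^n x^8 (log x)^5 dx is n^9/9 · (log n)^5 (by repeated integration by parts; each step lowers the log-exponent and produces a relatively O(1/log n) correction). Hence S_n ~ 2 · n^9 · (log n)^5 / 3.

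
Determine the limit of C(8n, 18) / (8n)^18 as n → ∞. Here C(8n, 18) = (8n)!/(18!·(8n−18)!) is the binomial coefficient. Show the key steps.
lim = 1/18! = 1/6402373705728000

With N = 8n → ∞: C(N, 18) / N^18 = [N(N−1)…(N−17)] / (18! · N^18) = (1/18!) · 1 · (1 − 1/(8n)) · … · (1 − 17/(8n)). Each factor → 1 as N → ∞, so the limit is 1/18! = 1/6402373705728000.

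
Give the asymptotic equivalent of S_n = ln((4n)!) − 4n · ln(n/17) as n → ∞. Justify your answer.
S_n ~ 4n · (ln 68 − 1) + O(ln n)

Stirling: ln((4n)!) = 4n ln(4n) − 4n + O(ln n).
  S_n = 4n ln(4n) − 4n − 4n ln(n/17) + O(ln n)
      = 4n ln(4n) − 4n ln n + 4n ln 17 − 4n + O(ln n)
      = 4n ln 4 + 4n ln 17 − 4n + O(ln n)
      = 4n (ln 68 − 1) + O(ln n).
Numerically ln(68) − 1 ≈ 3.2195.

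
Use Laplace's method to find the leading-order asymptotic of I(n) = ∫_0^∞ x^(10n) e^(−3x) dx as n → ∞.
I(n) ~ (sqrt(2π·10n) / 3) · (10n/(3e))^(10n)

Write the integrand as exp(10n ln x − 3x) and set f(x) = 10n ln x − 3x. Then f'(x) = 10n/x − 3 = 0 at x* = 10n/3, and f''(x*) = −10n/x*^2 = −3^2/(10n). Laplace's method (interior maximum) gives
  I(n) ~ e^(f(x*)) · sqrt(2π / |f''(x*)|)
        = exp(10n ln(10n/3) − 10n) · sqrt(2π · 10n / 3^2)
        = (10n/3)^(10n) e^(−10n) · sqrt(2π·10n) / 3
        = (sqrt(2π·10n) / 3) · (10n/(3e))^(10n).
This matches Γ(10n+1)/3^(10n+1) with Stirling applied to Γ.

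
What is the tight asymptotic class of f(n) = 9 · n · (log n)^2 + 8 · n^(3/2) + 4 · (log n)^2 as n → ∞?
f(n) ∈ Θ(n^(3/2))

Compare the terms by growth order. For large n, n^a · (log n)^b dominates n^a' · (log n)^b' iff a > a', or (a = a' and b > b'). Ranking the 3 terms shows the dominant one is 8 · n^(3/2). Hence f(n) ∈ Θ(n^(3/2)).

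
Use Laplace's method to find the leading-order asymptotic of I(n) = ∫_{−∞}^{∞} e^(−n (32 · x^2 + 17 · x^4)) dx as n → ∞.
I(n) ~ sqrt(π/(32n))

φ(x) = 32 · x^2 + 17 · x^4 has its unique global minimum at x* = 0 (since φ'(x) = 64x + 68x^3 = 0 only at x = 0 for real x with both coefficients positive, and φ → ∞ as |x| → ∞). At x* = 0, φ(0) = 0 and φ''(0) = 64. Laplace's method then gives
  I(n) ~ sqrt(2π / (n · φ''(0))) · e^(−n φ(0)) = sqrt(2π / (64n)) = sqrt(π/(32n)).
The 17 · x^4 term contributes only at subleading order (an O(1/n) relative correction).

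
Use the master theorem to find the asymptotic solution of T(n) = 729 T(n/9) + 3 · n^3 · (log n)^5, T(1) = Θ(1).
T(n) = Θ(n^3 · (log n)^6)

Here log_9 729 = 3 and f(n) = 3 · n^3 · (log n)^5 = Θ(n^(log_9 729) · (log n)^5). This is the extended Case 2 of the master theorem (f matches the critical exponent up to log factors), giving T(n) = Θ(n^(log_9 729) · (log n)^(5+1)) = Θ(n^3 · (log n)^6).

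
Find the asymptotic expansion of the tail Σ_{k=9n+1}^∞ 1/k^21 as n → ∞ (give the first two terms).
Σ_{k>9n} 1/k^21 = 1/(20 · (9n)^20) − 1/(2 · (9n)^21) + O(1/(9n)^22)

Compare to the integral: ∫_{9n}^∞ x^(−21) dx = [−x^(−20)/20]_{9n}^∞ = 1/((21−1)·(9n)^20). The Euler-Maclaurin correction adds −f(9n)/2 = −1/(2·(9n)^21). Euler-Maclaurin then gives
  Σ_{k>9n} 1/k^21 = ∫_{9n}^∞ dx/x^21 − 1/(2·(9n)^21) + O(1/(9n)^22).
(Equivalently this is ζ(21) − Σ_{k≤9n} 1/k^21.)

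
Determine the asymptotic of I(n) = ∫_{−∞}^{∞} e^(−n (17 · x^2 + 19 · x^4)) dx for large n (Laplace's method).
I(n) ~ sqrt(π/(17n))

φ(x) = 17 · x^2 + 19 · x^4 has its unique global minimum at x* = 0 (since φ'(x) = 34x + 76x^3 = 0 only at x = 0 for real x with both coefficients positive, and φ → ∞ as |x| → ∞). At x* = 0, φ(0) = 0 and φ''(0) = 34. Laplace's method then gives
  I(n) ~ sqrt(2π / (n · φ''(0))) · e^(−n φ(0)) = sqrt(2π / (34n)) = sqrt(π/(17n)).
The 19 · x^4 term contributes only at subleading order (an O(1/n) relative correction).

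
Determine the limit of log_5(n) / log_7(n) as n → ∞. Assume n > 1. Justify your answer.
lim = ln(7) / ln(5) = log_5(7)

Change of base: log_5(n) = ln n / ln 5 and log_7(n) = ln n / ln 7. The ratio is (ln n / ln 5) · (ln 7 / ln n) = ln 7 / ln 5, a constant independent of n. So the limit is ln 7 / ln 5 = log_5(7).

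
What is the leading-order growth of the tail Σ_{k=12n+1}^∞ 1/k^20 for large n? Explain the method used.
Σ_{k>12n} 1/k^20 ~ 1/(19 · (12n)^19)

Compare to the integral: ∫_{12n}^∞ x^(−20) dx = [−x^(−19)/19]_{12n}^∞ = 1/((20−1)·(12n)^19). Euler-Maclaurin then gives
  Σ_{k>12n} 1/k^20 = ∫_{12n}^∞ dx/x^20 − 1/(2·(12n)^20) + O(1/(12n)^21).
(Equivalently this is ζ(20) − Σ_{k≤12n} 1/k^20.)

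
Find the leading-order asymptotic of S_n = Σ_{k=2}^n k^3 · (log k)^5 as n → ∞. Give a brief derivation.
S_n ~ n^4 · (log n)^5 / 4

By integral comparison, S_n = ∫_1^n x^3 · (log x)^5 dx + O(n^3 · (log n)^5). For the integral, the leading term of ∫_1^n x^3 (log x)^5 dx is n^4/4 · (log n)^5 (by repeated integration by parts; each step lowers the log-exponent and produces a relatively O(1/log n) correction). Hence S_n ~ n^4 · (log n)^5 / 4.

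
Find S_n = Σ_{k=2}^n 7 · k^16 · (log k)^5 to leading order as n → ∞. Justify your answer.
S_n ~ 7 · n^17 · (log n)^5 / 17

By integral comparison, S_n = ∫_1^n 7 · x^16 · (log x)^5 dx + O(n^16 · (log n)^5). For the integral, the leading term of ∫_1^n x^16 (log x)^5 dx is n^17/17 · (log n)^5 (by repeated integration by parts; each step lowers the log-exponent and produces a relatively O(1/log n) correction). Hence S_n ~ 7 · n^17 · (log n)^5 / 17.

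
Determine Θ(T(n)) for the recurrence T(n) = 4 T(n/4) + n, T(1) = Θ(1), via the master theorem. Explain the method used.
T(n) = Θ(n log n)

log_4 4 = 1, and f(n) = n = Θ(n^(log_4 4)). This is Case 2 of the master theorem: T(n) = Θ(f(n) · log n) = Θ(n log n).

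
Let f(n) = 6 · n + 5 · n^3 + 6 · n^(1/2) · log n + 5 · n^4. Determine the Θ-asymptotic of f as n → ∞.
f(n) ∈ Θ(n^4)

Compare the terms by growth order. For large n, n^a · (log n)^b dominates n^a' · (log n)^b' iff a > a', or (a = a' and b > b'). Ranking the 4 terms shows the dominant one is 5 · n^4. Hence f(n) ∈ Θ(n^4).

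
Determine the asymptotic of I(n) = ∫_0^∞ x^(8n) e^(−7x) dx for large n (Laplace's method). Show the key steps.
I(n) ~ (sqrt(2π·8n) / 7) · (8n/(7e))^(8n)

Write the integrand as exp(8n ln x − 7x) and set f(x) = 8n ln x − 7x. Then f'(x) = 8n/x − 7 = 0 at x* = 8n/7, and f''(x*) = −8n/x*^2 = −7^2/(8n). Laplace's method (interior maximum) gives
  I(n) ~ e^(f(x*)) · sqrt(2π / |f''(x*)|)
        = exp(8n ln(8n/7) − 8n) · sqrt(2π · 8n / 7^2)
        = (8n/7)^(8n) e^(−8n) · sqrt(2π·8n) / 7
        = (sqrt(2π·8n) / 7) · (8n/(7e))^(8n).
This matches Γ(8n+1)/7^(8n+1) with Stirling applied to Γ.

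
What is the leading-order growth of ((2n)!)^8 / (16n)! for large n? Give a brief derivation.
((2n)!)^8/(16n)! ~ ((2π·2n)^(7/2) / sqrt(8)) · 8^(−8·2n)  →  0

Write N = 2n. Stirling: N! ~ sqrt(2π N)(N/e)^N and (8N)! ~ sqrt(2π·8N)·(8N/e)^(8N).
  (N!)^8/(8N)! ~ (2π N)^(8/2) (N/e)^(8N) / [sqrt(2π·8N) (8N/e)^(8N)]
     = (2π N)^(8/2) / sqrt(2π·8N) · (N/(8N))^(8N)
     = (2π N)^((8−1)/2) / sqrt(8) · 8^(−8N).
Since 8^8 > 1, the factor 8^(−8N) decays exponentially, so the ratio → 0. Substituting N = 2n gives the stated form.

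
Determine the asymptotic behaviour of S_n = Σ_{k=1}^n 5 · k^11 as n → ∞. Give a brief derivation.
S_n ~ 5 · n^12 / 12

By integral comparison (Euler-Maclaurin), Σ_{k=1}^n 5 · k^11 = 5 · ∫_0^n x^11 dx + O(n^11) = 5 · n^12/12 + O(n^11). (Equivalently, Faulhaber's formula gives the same leading term.)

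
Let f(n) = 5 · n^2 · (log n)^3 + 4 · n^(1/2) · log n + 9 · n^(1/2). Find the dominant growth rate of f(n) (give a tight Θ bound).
f(n) ∈ Θ(n^2 · (log n)^3)

Compare the terms by growth order. For large n, n^a · (log n)^b dominates n^a' · (log n)^b' iff a > a', or (a = a' and b > b'). Ranking the 3 terms shows the dominant one is 5 · n^2 · (log n)^3. Hence f(n) ∈ Θ(n^2 · (log n)^3).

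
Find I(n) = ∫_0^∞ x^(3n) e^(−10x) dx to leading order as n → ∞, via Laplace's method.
I(n) ~ (sqrt(2π·3n) / 10) · (3n/(10e))^(3n)

Write the integrand as exp(3n ln x − 10x) and set f(x) = 3n ln x − 10x. Then f'(x) = 3n/x − 10 = 0 at x* = 3n/10, and f''(x*) = −3n/x*^2 = −10^2/(3n). Laplace's method (interior maximum) gives
  I(n) ~ e^(f(x*)) · sqrt(2π / |f''(x*)|)
        = exp(3n ln(3n/10) − 3n) · sqrt(2π · 3n / 10^2)
        = (3n/10)^(3n) e^(−3n) · sqrt(2π·3n) / 10
        = (sqrt(2π·3n) / 10) · (3n/(10e))^(3n).
This matches Γ(3n+1)/10^(3n+1) with Stirling applied to Γ.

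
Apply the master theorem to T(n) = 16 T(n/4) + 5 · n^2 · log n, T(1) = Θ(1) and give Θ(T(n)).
T(n) = Θ(n^2 · (log n)^2)

Here log_4 16 = 2 and f(n) = 5 · n^2 · log n = Θ(n^(log_4 16) · (log n)^1). This is the extended Case 2 of the master theorem (f matches the critical exponent up to log factors), giving T(n) = Θ(n^(log_4 16) · (log n)^(1+1)) = Θ(n^2 · (log n)^2).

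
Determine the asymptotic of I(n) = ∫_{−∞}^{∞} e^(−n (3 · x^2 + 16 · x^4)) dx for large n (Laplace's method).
I(n) ~ sqrt(π/(3n))

φ(x) = 3 · x^2 + 16 · x^4 has its unique global minimum at x* = 0 (since φ'(x) = 6x + 64x^3 = 0 only at x = 0 for real x with both coefficients positive, and φ → ∞ as |x| → ∞). At x* = 0, φ(0) = 0 and φ''(0) = 6. Laplace's method then gives
  I(n) ~ sqrt(2π / (n · φ''(0))) · e^(−n φ(0)) = sqrt(2π / (6n)) = sqrt(π/(3n)).
The 16 · x^4 term contributes only at subleading order (an O(1/n) relative correction).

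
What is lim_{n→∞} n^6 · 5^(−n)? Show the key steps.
lim = 0

Exponentials with base > 1 dominate every fixed polynomial: for any fixed c, n^c / 5^n → 0 as n → ∞ (e.g. by the ratio test, or by writing 5^n = e^(n ln 5) and noting e^(n ln 5) / n^c → ∞). Hence n^6 · 5^(−n) = n^6 / 5^n → 0.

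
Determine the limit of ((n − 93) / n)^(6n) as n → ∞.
lim = e^(−558)

Rewrite as (1 − 93/n)^(6n). By the standard limit (1 + x/n)^n → e^x, we have (1 − 93/n)^n → e^(−93), and raising to the 6th power gives e^(−558).
More precisely, ln[(1 − 93/n)^(6n)] = 6n · ln(1 − 93/n) = 6n · (-93/n + O(1/n^2)) = -558 + O(1/n) → -558.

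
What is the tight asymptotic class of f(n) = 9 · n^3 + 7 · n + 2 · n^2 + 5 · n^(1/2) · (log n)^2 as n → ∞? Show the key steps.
f(n) ∈ Θ(n^3)

Compare the terms by growth order. For large n, n^a · (log n)^b dominates n^a' · (log n)^b' iff a > a', or (a = a' and b > b'). Ranking the 4 terms shows the dominant one is 9 · n^3. Hence f(n) ∈ Θ(n^3).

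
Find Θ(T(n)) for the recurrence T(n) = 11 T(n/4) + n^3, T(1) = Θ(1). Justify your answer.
T(n) = Θ(n^3)

log_4 11 ≈ 1.730. f(n) = n^3 dominates n^(log_4 11) since 3 > 1.730, and the regularity condition a·f(n/b) = 11·(n/4)^3 = (11/64)·n^3 ≤ c·f(n) holds with c = 11/64 ≈ 0.172 < 1. So this is Case 3: T(n) = Θ(f(n)) = Θ(n^3).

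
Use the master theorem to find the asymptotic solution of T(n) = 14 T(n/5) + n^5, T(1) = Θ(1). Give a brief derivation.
T(n) = Θ(n^5)

log_5 14 ≈ 1.640. f(n) = n^5 dominates n^(log_5 14) since 5 > 1.640, and the regularity condition a·f(n/b) = 14·(n/5)^5 = (14/3125)·n^5 ≤ c·f(n) holds with c = 14/3125 ≈ 0.00448 < 1. So this is Case 3: T(n) = Θ(f(n)) = Θ(n^5).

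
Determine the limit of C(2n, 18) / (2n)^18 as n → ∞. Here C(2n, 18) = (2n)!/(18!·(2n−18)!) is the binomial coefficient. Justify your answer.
lim = 1/18! = 1/6402373705728000

With N = 2n → ∞: C(N, 18) / N^18 = [N(N−1)…(N−17)] / (18! · N^18) = (1/18!) · 1 · (1 − 1/(2n)) · … · (1 − 17/(2n)). Each factor → 1 as N → ∞, so the limit is 1/18! = 1/6402373705728000.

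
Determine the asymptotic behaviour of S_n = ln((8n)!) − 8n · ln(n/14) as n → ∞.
S_n ~ 8n · (ln 112 − 1) + O(ln n)

Stirling: ln((8n)!) = 8n ln(8n) − 8n + O(ln n).
  S_n = 8n ln(8n) − 8n − 8n ln(n/14) + O(ln n)
      = 8n ln(8n) − 8n ln n + 8n ln 14 − 8n + O(ln n)
      = 8n ln 8 + 8n ln 14 − 8n + O(ln n)
      = 8n (ln 112 − 1) + O(ln n).
Numerically ln(112) − 1 ≈ 3.7185.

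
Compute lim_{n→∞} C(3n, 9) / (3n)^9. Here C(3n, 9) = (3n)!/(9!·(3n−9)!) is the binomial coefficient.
lim = 1/9! = 1/362880

With N = 3n → ∞: C(N, 9) / N^9 = [N(N−1)…(N−8)] / (9! · N^9) = (1/9!) · 1 · (1 − 1/(3n)) · … · (1 − 8/(3n)). Each factor → 1 as N → ∞, so the limit is 1/9! = 1/362880.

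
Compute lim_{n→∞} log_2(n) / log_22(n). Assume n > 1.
lim = ln(22) / ln(2) = log_2(22)

Change of base: log_2(n) = ln n / ln 2 and log_22(n) = ln n / ln 22. The ratio is (ln n / ln 2) · (ln 22 / ln n) = ln 22 / ln 2, a constant independent of n. So the limit is ln 22 / ln 2 = log_2(22).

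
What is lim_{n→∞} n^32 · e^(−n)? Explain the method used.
lim = 0

Exponentials with base > 1 dominate every fixed polynomial: for any fixed c, n^c / e^n → 0 as n → ∞ (e.g. by the ratio test, or since e^n grows faster than any power of n). Hence n^32 · e^(−n) = n^32 / e^n → 0.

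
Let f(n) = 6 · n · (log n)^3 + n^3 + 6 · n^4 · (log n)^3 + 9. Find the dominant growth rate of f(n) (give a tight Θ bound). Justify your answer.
f(n) ∈ Θ(n^4 · (log n)^3)

Compare the terms by growth order. For large n, n^a · (log n)^b dominates n^a' · (log n)^b' iff a > a', or (a = a' and b > b'). Ranking the 4 terms shows the dominant one is 6 · n^4 · (log n)^3. Hence f(n) ∈ Θ(n^4 · (log n)^3).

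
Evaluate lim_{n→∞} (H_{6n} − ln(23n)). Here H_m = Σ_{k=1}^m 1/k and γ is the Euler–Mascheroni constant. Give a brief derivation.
lim = ln(6/23) + γ

By Euler-Maclaurin, H_m = ln m + γ + O(1/m). So
  H_{6n} − ln(23n) = ln(6n) + γ − ln(23n) + O(1/n)
                       = ln(6/23) + γ + O(1/n).
Hence the limit is ln(6/23) + γ.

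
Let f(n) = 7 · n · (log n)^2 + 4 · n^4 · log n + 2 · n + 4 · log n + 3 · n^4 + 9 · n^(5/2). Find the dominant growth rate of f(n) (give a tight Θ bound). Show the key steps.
f(n) ∈ Θ(n^4 · log n)

Compare the terms by growth order. For large n, n^a · (log n)^b dominates n^a' · (log n)^b' iff a > a', or (a = a' and b > b'). Ranking the 6 terms shows the dominant one is 4 · n^4 · log n. Hence f(n) ∈ Θ(n^4 · log n).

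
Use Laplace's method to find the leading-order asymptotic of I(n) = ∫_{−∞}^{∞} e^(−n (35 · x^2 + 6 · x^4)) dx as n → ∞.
I(n) ~ sqrt(π/(35n))

φ(x) = 35 · x^2 + 6 · x^4 has its unique global minimum at x* = 0 (since φ'(x) = 70x + 24x^3 = 0 only at x = 0 for real x with both coefficients positive, and φ → ∞ as |x| → ∞). At x* = 0, φ(0) = 0 and φ''(0) = 70. Laplace's method then gives
  I(n) ~ sqrt(2π / (n · φ''(0))) · e^(−n φ(0)) = sqrt(2π / (70n)) = sqrt(π/(35n)).
The 6 · x^4 term contributes only at subleading order (an O(1/n) relative correction).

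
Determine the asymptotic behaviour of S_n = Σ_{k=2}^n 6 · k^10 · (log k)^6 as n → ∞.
S_n ~ 6 · n^11 · (log n)^6 / 11

By integral comparison, S_n = ∫_1^n 6 · x^10 · (log x)^6 dx + O(n^10 · (log n)^6). For the integral, the leading term of ∫_1^n x^10 (log x)^6 dx is n^11/11 · (log n)^6 (by repeated integration by parts; each step lowers the log-exponent and produces a relatively O(1/log n) correction). Hence S_n ~ 6 · n^11 · (log n)^6 / 11.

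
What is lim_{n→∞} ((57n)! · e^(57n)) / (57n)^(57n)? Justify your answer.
lim = ∞

Stirling: (57n)! ~ sqrt(2π·57n) · (57n/e)^(57n). Hence
  (57n)! · e^(57n) / (57n)^(57n) ~ sqrt(2π·57n) = sqrt(2π·57) · sqrt(n) → ∞.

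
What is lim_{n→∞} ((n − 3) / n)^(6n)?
lim = e^(−18)

Rewrite as (1 − 3/n)^(6n). By the standard limit (1 + x/n)^n → e^x, we have (1 − 3/n)^n → e^(−3), and raising to the 6th power gives e^(−18).
More precisely, ln[(1 − 3/n)^(6n)] = 6n · ln(1 − 3/n) = 6n · (-3/n + O(1/n^2)) = -18 + O(1/n) → -18.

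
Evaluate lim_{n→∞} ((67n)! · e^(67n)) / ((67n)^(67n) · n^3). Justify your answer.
lim = 0

Stirling: (67n)! ~ sqrt(2π·67n) · (67n/e)^(67n). Hence
  (67n)! · e^(67n) / (67n)^(67n) ~ sqrt(2π·67n).
Dividing by n^3: sqrt(2π·67n) / n^3 = sqrt(2π·67) · n^((1−6)/2), so the expression behaves like sqrt(2π·67) · n^((1−6)/2) → 0.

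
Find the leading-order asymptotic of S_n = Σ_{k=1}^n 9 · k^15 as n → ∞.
S_n ~ 9 · n^16 / 16

By integral comparison (Euler-Maclaurin), Σ_{k=1}^n 9 · k^15 = 9 · ∫_0^n x^15 dx + O(n^15) = 9 · n^16/16 + O(n^15). (Equivalently, Faulhaber's formula gives the same leading term.)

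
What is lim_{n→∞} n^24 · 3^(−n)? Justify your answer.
lim = 0

Exponentials with base > 1 dominate every fixed polynomial: for any fixed c, n^c / 3^n → 0 as n → ∞ (e.g. by the ratio test, or by writing 3^n = e^(n ln 3) and noting e^(n ln 3) / n^c → ∞). Hence n^24 · 3^(−n) = n^24 / 3^n → 0.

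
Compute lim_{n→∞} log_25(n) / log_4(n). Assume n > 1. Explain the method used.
lim = ln(4) / ln(25) = log_25(4)

Change of base: log_25(n) = ln n / ln 25 and log_4(n) = ln n / ln 4. The ratio is (ln n / ln 25) · (ln 4 / ln n) = ln 4 / ln 25, a constant independent of n. So the limit is ln 4 / ln 25 = log_25(4).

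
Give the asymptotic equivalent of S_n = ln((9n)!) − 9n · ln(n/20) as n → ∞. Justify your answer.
S_n ~ 9n · (ln 180 − 1) + O(ln n)

Stirling: ln((9n)!) = 9n ln(9n) − 9n + O(ln n).
  S_n = 9n ln(9n) − 9n − 9n ln(n/20) + O(ln n)
      = 9n ln(9n) − 9n ln n + 9n ln 20 − 9n + O(ln n)
      = 9n ln 9 + 9n ln 20 − 9n + O(ln n)
      = 9n (ln 180 − 1) + O(ln n).
Numerically ln(180) − 1 ≈ 4.1930.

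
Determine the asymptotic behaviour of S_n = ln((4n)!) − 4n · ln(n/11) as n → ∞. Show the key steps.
S_n ~ 4n · (ln 44 − 1) + O(ln n)

Stirling: ln((4n)!) = 4n ln(4n) − 4n + O(ln n).
  S_n = 4n ln(4n) − 4n − 4n ln(n/11) + O(ln n)
      = 4n ln(4n) − 4n ln n + 4n ln 11 − 4n + O(ln n)
      = 4n ln 4 + 4n ln 11 − 4n + O(ln n)
      = 4n (ln 44 − 1) + O(ln n).
Numerically ln(44) − 1 ≈ 2.7842.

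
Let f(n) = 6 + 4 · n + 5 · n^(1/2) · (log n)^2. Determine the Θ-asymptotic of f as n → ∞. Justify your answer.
f(n) ∈ Θ(n)

Compare the terms by growth order. For large n, n^a · (log n)^b dominates n^a' · (log n)^b' iff a > a', or (a = a' and b > b'). Ranking the 3 terms shows the dominant one is 4 · n. Hence f(n) ∈ Θ(n).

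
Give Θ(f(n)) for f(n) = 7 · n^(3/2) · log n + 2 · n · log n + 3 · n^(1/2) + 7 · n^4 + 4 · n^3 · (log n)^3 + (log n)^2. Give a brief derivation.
f(n) ∈ Θ(n^4)

Compare the terms by growth order. For large n, n^a · (log n)^b dominates n^a' · (log n)^b' iff a > a', or (a = a' and b > b'). Ranking the 6 terms shows the dominant one is 7 · n^4. Hence f(n) ∈ Θ(n^4).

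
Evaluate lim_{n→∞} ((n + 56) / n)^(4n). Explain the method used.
lim = e^224

Rewrite as (1 + 56/n)^(4n). By the standard limit (1 + x/n)^n → e^x, we have (1 + 56/n)^n → e^56, and raising to the 4th power gives e^224.
More precisely, ln[(1 + 56/n)^(4n)] = 4n · ln(1 + 56/n) = 4n · (56/n + O(1/n^2)) = 224 + O(1/n) → 224.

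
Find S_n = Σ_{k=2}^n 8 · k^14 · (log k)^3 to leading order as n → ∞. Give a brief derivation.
S_n ~ 8 · n^15 · (log n)^3 / 15

By integral comparison, S_n = ∫_1^n 8 · x^14 · (log x)^3 dx + O(n^14 · (log n)^3). For the integral, the leading term of ∫_1^n x^14 (log x)^3 dx is n^15/15 · (log n)^3 (by repeated integration by parts; each step lowers the log-exponent and produces a relatively O(1/log n) correction). Hence S_n ~ 8 · n^15 · (log n)^3 / 15.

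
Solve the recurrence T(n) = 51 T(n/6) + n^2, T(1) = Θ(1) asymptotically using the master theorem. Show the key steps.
T(n) = Θ(n^(log_6 51))

Master theorem: compare f(n) = n^2 to n^(log_6 51) where log_6 51 ≈ 2.194. Since 2 < log_6 51, we have f(n) = O(n^(log_6 51 − ε)) for some ε > 0 — Case 1. Hence T(n) = Θ(n^(log_6 51)).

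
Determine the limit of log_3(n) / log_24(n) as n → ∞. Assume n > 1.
lim = ln(24) / ln(3) = log_3(24)

Change of base: log_3(n) = ln n / ln 3 and log_24(n) = ln n / ln 24. The ratio is (ln n / ln 3) · (ln 24 / ln n) = ln 24 / ln 3, a constant independent of n. So the limit is ln 24 / ln 3 = log_3(24).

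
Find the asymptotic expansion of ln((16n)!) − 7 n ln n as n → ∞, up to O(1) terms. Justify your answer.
ln((16n)!) − 7 n ln n = 9 n ln n + 16(ln 16 − 1) n + (1/2) ln(2π·16n) + O(1/n)

Stirling: ln((16n)!) = 16n ln(16n) − 16n + (1/2) ln(2π·16n) + O(1/n).
Expand 16n ln(16n) = 16n (ln n + ln 16) = 16n ln n + 16n ln 16.
Subtract 7n ln n: leading term is (16 − 7) n ln n = 9 n ln n. The next term is 16n ln 16 − 16n = 16(ln 16 − 1) n. Then the (1/2) ln(2π·16n) correction.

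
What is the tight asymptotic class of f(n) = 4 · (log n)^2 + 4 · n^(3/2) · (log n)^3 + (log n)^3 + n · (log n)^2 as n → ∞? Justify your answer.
f(n) ∈ Θ(n^(3/2) · (log n)^3)

Compare the terms by growth order. For large n, n^a · (log n)^b dominates n^a' · (log n)^b' iff a > a', or (a = a' and b > b'). Ranking the 4 terms shows the dominant one is 4 · n^(3/2) · (log n)^3. Hence f(n) ∈ Θ(n^(3/2) · (log n)^3).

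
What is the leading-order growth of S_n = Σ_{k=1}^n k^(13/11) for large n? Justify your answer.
S_n ~ (11/24) · n^(24/11)

Integral comparison: Σ_{k=1}^n k^(13/11) = ∫_0^n x^(13/11) dx + O(n^(13/11)). The integral is n^(1 + 13/11) / (1 + 13/11) = n^((13+11)/11) / ((13+11)/11) = (11/24) · n^(24/11).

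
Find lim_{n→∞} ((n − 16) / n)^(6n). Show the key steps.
lim = e^(−96)

Rewrite as (1 − 16/n)^(6n). By the standard limit (1 + x/n)^n → e^x, we have (1 − 16/n)^n → e^(−16), and raising to the 6th power gives e^(−96).
More precisely, ln[(1 − 16/n)^(6n)] = 6n · ln(1 − 16/n) = 6n · (-16/n + O(1/n^2)) = -96 + O(1/n) → -96.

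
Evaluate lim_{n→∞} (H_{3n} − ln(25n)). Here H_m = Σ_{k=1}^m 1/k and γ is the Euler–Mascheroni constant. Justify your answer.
lim = ln(3/25) + γ

By Euler-Maclaurin, H_m = ln m + γ + O(1/m). So
  H_{3n} − ln(25n) = ln(3n) + γ − ln(25n) + O(1/n)
                       = ln(3/25) + γ + O(1/n).
Hence the limit is ln(3/25) + γ.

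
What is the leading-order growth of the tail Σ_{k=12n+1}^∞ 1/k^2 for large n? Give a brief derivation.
Σ_{k>12n} 1/k^2 ~ 1/(1 · (12n))

Compare to the integral: ∫_{12n}^∞ x^(−2) dx = [−x^(−1)/1]_{12n}^∞ = 1/((2−1)·(12n)). Euler-Maclaurin then gives
  Σ_{k>12n} 1/k^2 = ∫_{12n}^∞ dx/x^2 − 1/(2·(12n)^2) + O(1/(12n)^3).
(Equivalently this is ζ(2) − Σ_{k≤12n} 1/k^2.)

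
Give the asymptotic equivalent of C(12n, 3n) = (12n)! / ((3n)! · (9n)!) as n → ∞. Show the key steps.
C(12n, 3n) ~ (256/27)^(3n) · sqrt(2/(3π·3n))

Write N = 3n. Apply Stirling to each factorial:
  (4N)! ~ sqrt(2π·4N) · (4N/e)^(4N),
  N! ~ sqrt(2π N) · (N/e)^N,
  (3N)! ~ sqrt(2π·3N) · (3N/e)^(3N).
The exponential factors combine to (4N)^(4N) / (N^N · (3N)^(3N)) = 4^(4N)/3^(3N) = (4^4/3^3)^N = (256/27)^N.
The square-root prefactors combine to sqrt(2π·4N) / (sqrt(2π N)·sqrt(2π·3N)) = sqrt(4 / (2π·3·N)) = sqrt(2/(3π·3n)).
Substituting N = 3n: C(12n, 3n) ~ (256/27)^(3n) · sqrt(2/(3π·3n)).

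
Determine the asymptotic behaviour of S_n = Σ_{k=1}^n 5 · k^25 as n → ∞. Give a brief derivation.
S_n ~ 5 · n^26 / 26

By integral comparison (Euler-Maclaurin), Σ_{k=1}^n 5 · k^25 = 5 · ∫_0^n x^25 dx + O(n^25) = 5 · n^26/26 + O(n^25). (Equivalently, Faulhaber's formula gives the same leading term.)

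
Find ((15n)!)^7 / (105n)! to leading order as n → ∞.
((15n)!)^7/(105n)! ~ ((2π·15n)^(6/2) / sqrt(7)) · 7^(−7·15n)  →  0

Write N = 15n. Stirling: N! ~ sqrt(2π N)(N/e)^N and (7N)! ~ sqrt(2π·7N)·(7N/e)^(7N).
  (N!)^7/(7N)! ~ (2π N)^(7/2) (N/e)^(7N) / [sqrt(2π·7N) (7N/e)^(7N)]
     = (2π N)^(7/2) / sqrt(2π·7N) · (N/(7N))^(7N)
     = (2π N)^((7−1)/2) / sqrt(7) · 7^(−7N).
Since 7^7 > 1, the factor 7^(−7N) decays exponentially, so the ratio → 0. Substituting N = 15n gives the stated form.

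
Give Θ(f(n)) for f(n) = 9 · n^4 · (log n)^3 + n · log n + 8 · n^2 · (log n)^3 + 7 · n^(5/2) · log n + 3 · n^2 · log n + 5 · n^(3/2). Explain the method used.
f(n) ∈ Θ(n^4 · (log n)^3)

Compare the terms by growth order. For large n, n^a · (log n)^b dominates n^a' · (log n)^b' iff a > a', or (a = a' and b > b'). Ranking the 6 terms shows the dominant one is 9 · n^4 · (log n)^3. Hence f(n) ∈ Θ(n^4 · (log n)^3).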